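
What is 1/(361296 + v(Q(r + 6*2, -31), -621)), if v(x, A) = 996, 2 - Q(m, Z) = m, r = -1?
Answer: 1/362292 ≈ 2.7602e-6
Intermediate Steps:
Q(m, Z) = 2 - m
1/(361296 + v(Q(r + 6*2, -31), -621)) = 1/(361296 + 996) = 1/362292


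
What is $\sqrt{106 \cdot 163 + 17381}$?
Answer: $3 \sqrt{3851} \approx 186.17$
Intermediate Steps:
$\sqrt{106 \cdot 163 + 17381} = \sqrt{17278 + 17381} = \sqrt{34659} = 3 \sqrt{3851}$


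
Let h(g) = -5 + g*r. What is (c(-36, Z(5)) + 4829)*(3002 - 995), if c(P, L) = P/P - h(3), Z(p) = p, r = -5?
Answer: 9733950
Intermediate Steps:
h(g) = -5 - 5*g (h(g) = -5 + g*(-5) = -5 - 5*g)
c(P, L) = 21 (c(P, L) = P/P - (-5 - 5*3) = 1 - (-5 - 15) = 1 - 1*(-20) = 1 + 20 = 21)
(c(-36, Z(5)) + 4829)*(3002 - 995) = (21 + 4829)*(3002 - 995) = 4850*2007 = 9733950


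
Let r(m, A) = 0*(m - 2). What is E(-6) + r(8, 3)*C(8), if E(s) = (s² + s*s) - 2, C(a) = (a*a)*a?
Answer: 70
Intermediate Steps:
C(a) = a³ (C(a) = a²*a = a³)
r(m, A) = 0 (r(m, A) = 0*(-2 + m) = 0)
E(s) = -2 + 2*s² (E(s) = (s² + s²) - 2 = 2*s² - 2 = -2 + 2*s²)
E(-6) + r(8, 3)*C(8) = (-2 + 2*(-6)²) + 0*8³ = (-2 + 2*36) + 0*512 = (-2 + 72) + 0 = 70 + 0 = 70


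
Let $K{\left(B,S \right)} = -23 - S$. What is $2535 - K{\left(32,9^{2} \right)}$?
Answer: $2639$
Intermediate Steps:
$2535 - K{\left(32,9^{2} \right)} = 2535 - \left(-23 - 9^{2}\right) = 2535 - \left(-23 - 81\right) = 2535 - -104 = 2535 + 104 = 2639$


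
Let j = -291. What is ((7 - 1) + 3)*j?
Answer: -2619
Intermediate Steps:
((7 - 1) + 3)*j = ((7 - 1) + 3)*(-291) = (6 + 3)*(-291) = 9*(-291) = -2619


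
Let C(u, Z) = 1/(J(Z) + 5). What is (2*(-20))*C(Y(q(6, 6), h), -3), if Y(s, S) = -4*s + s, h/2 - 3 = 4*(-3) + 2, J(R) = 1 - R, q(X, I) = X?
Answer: -40/9 ≈ -4.4444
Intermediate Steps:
h = -14 (h = 6 + 2*(4*(-3) + 2) = 6 + 2*(-12 + 2) = 6 + 2*(-10) = 6 - 20 = -14)
Y(s, S) = -3*s
C(u, Z) = 1/(6 - Z) (C(u, Z) = 1/((1 - Z) + 5) = 1/(6 - Z))
(2*(-20))*C(Y(q(6, 6), h), -3) = (2*(-20))*(-1/(-6 - 3)) = -(-40)/(-9) = -(-40)*(-1)/9 = -40*1/9 = -40/9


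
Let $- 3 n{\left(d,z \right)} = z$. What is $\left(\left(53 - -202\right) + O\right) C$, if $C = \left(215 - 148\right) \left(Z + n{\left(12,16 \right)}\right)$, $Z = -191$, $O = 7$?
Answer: $- \frac{10339306}{3} \approx -3.4464 \cdot 10^{6}$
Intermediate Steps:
$n{\left(d,z \right)} = - \frac{z}{3}$
$C = - \frac{39463}{3}$ ($C = \left(215 - 148\right) \left(-191 - \frac{16}{3}\right) = 67 \left(-191 - \frac{16}{3}\right) = 67 \left(- \frac{589}{3}\right) = - \frac{39463}{3} \approx -13154.0$)
$\left(\left(53 - -202\right) + O\right) C = \left(\left(53 - -202\right) + 7\right) \left(- \frac{39463}{3}\right) = \left(\left(53 + 202\right) + 7\right) \left(- \frac{39463}{3}\right) = \left(255 + 7\right) \left(- \frac{39463}{3}\right) = 262 \left(- \frac{39463}{3}\right) = - \frac{10339306}{3}$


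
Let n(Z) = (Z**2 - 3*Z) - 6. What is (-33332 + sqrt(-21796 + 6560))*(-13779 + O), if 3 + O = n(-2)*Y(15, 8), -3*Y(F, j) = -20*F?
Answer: 446048824 - 26764*I*sqrt(3809) ≈ 4.4605e+8 - 1.6518e+6*I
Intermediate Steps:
n(Z) = -6 + Z**2 - 3*Z
Y(F, j) = 20*F/3 (Y(F, j) = -(-20)*F/3 = 20*F/3)
O = 397 (O = -3 + (-6 + (-2)**2 - 3*(-2))*((20/3)*15) = -3 + (-6 + 4 + 6)*100 = -3 + 4*100 = -3 + 400 = 397)
(-33332 + sqrt(-21796 + 6560))*(-13779 + O) = (-33332 + sqrt(-21796 + 6560))*(-13779 + 397) = (-33332 + sqrt(-15236))*(-13382) = (-33332 + 2*I*sqrt(3809))*(-13382) = 446048824 - 26764*I*sqrt(3809)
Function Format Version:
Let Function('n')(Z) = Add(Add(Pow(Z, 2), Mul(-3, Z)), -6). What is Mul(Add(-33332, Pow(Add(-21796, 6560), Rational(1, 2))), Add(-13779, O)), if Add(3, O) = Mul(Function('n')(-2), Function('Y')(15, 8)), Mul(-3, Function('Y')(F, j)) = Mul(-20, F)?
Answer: Add(446048824, Mul(-26764, I, Pow(3809, Rational(1, 2)))) ≈ Add(4.4605e+8, Mul(-1.6518e+6, I))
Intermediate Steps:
Function('n')(Z) = Add(-6, Pow(Z, 2), Mul(-3, Z))
Function('Y')(F, j) = Mul(Rational(20, 3), F) (Function('Y')(F, j) = Mul(Rational(-1, 3), Mul(-20, F)) = Mul(Rational(20, 3), F))
O = 397 (O = Add(-3, Mul(Add(-6, Pow(-2, 2), Mul(-3, -2)), Mul(Rational(20, 3), 15))) = Add(-3, Mul(Add(-6, 4, 6), 100)) = Add(-3, Mul(4, 100)) = Add(-3, 400) = 397)
Mul(Add(-33332, Pow(Add(-21796, 6560), Rational(1, 2))), Add(-13779, O)) = Mul(Add(-33332, Pow(Add(-21796, 6560), Rational(1, 2))), Add(-13779, 397)) = Mul(Add(-33332, Pow(-15236, Rational(1, 2))), -13382) = Mul(Add(-33332, Mul(2, I, Pow(3809, Rational(1, 2)))), -13382) = Add(446048824, Mul(-26764, I, Pow(3809, Rational(1, 2))))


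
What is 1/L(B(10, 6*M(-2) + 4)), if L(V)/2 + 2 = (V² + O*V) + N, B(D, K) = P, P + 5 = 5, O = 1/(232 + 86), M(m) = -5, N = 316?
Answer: 1/628 ≈ 0.0015924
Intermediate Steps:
O = 1/318 ≈ 0.0031447
P = 0 (P = -5 + 5 = 0)
B(D, K) = 0
L(V) = 628 + 2*V² + V/159 (L(V) = -4 + 2*((V² + V/318) + 316) = -4 + 2*(316 + V² + V/318) = -4 + (632 + 2*V² + V/159) = 628 + 2*V² + V/159)
1/L(B(10, 6*M(-2) + 4)) = 1/(628 + 2*0² + (1/159)*0) = 1/(628 + 2*0 + 0) = 1/(628 + 0 + 0) = 1/628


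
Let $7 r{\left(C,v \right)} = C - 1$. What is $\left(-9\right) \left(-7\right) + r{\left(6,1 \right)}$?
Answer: $\frac{446}{7} \approx 63.714$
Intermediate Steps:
$r{\left(C,v \right)} = - \frac{1}{7} + \frac{C}{7}$ ($r{\left(C,v \right)} = \frac{C - 1}{7} = \frac{-1 + C}{7} = - \frac{1}{7} + \frac{C}{7}$)
$\left(-9\right) \left(-7\right) + r{\left(6,1 \right)} = \left(-9\right) \left(-7\right) + \left(- \frac{1}{7} + \frac{1}{7} \cdot 6\right) = 63 + \left(- \frac{1}{7} + \frac{6}{7}\right) = 63 + \frac{5}{7} = \frac{446}{7}$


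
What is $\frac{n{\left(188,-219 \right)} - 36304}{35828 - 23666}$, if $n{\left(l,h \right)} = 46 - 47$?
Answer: $- \frac{36305}{12162} \approx -2.9851$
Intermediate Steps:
$n{\left(l,h \right)} = -1$ ($n{\left(l,h \right)} = 46 - 47 = -1$)
$\frac{n{\left(188,-219 \right)} - 36304}{35828 - 23666} = \frac{-1 - 36304}{35828 - 23666} = - \frac{36305}{12162}$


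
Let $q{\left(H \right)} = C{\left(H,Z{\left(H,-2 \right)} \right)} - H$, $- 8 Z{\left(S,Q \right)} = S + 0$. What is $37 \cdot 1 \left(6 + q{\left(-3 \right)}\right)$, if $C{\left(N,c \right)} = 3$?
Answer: $444$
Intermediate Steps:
$Z{\left(S,Q \right)} = - \frac{S}{8}$ ($Z{\left(S,Q \right)} = - \frac{S + 0}{8} = - \frac{S}{8}$)
$q{\left(H \right)} = 3 - H$
$37 \cdot 1 \left(6 + q{\left(-3 \right)}\right) = 37 \cdot 1 \left(6 + \left(3 - -3\right)\right) = 37 \cdot 1 \left(6 + \left(3 + 3\right)\right) = 37 \cdot 1 \left(6 + 6\right) = 37 \cdot 1 \cdot 12 = 37 \cdot 12 = 444$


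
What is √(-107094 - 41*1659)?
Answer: 3*I*√19457 ≈ 418.46*I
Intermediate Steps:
√(-107094 - 41*1659) = √(-107094 - 68019) = √(-175113) = 3*I*√19457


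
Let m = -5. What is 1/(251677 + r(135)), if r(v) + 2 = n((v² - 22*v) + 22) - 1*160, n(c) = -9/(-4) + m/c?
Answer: 61108/15369716093 ≈ 3.9759e-6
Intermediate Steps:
n(c) = 9/4 - 5/c (n(c) = -9/(-4) - 5/c = -9*(-¼) - 5/c = 9/4 - 5/c)
r(v) = -639/4 - 5/(22 + v² - 22*v) (r(v) = -2 + ((9/4 - 5/((v² - 22*v) + 22)) - 1*160) = -2 + ((9/4 - 5/(22 + v² - 22*v)) - 160) = -2 + (-631/4 - 5/(22 + v² - 22*v)) = -639/4 - 5/(22 + v² - 22*v))
1/(251677 + r(135)) = 1/(251677 + (-14078 - 639*135² + 14058*135)/(4*(22 + 135² - 22*135))) = 1/(251677 + (-14078 - 639*18225 + 1897830)/(4*(22 + 18225 - 2970))) = 1/(251677 + (¼)*(-14078 - 11645775 + 1897830)/15277) = 1/(251677 + (¼)*(1/15277)*(-9762023)) = 1/(251677 - 9762023/61108) = 1/(15369716093/61108) = 61108/15369716093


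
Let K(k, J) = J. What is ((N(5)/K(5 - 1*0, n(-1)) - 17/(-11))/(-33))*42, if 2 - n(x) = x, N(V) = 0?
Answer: -238/121 ≈ -1.9669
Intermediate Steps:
n(x) = 2 - x
((N(5)/K(5 - 1*0, n(-1)) - 17/(-11))/(-33))*42 = ((0/(2 - 1*(-1)) - 17/(-11))/(-33))*42 = ((0/(2 + 1) - 17*(-1/11))*(-1/33))*42 = ((0/3 + 17/11)*(-1/33))*42 = ((0*(⅓) + 17/11)*(-1/33))*42 = ((0 + 17/11)*(-1/33))*42 = ((17/11)*(-1/33))*42 = -17/363*42 = -238/121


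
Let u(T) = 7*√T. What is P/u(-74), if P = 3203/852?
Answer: -3203*I*√74/441336 ≈ -0.062431*I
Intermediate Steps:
P = 3203/852 (P = 3203*(1/852) = 3203/852 ≈ 3.7594)
P/u(-74) = 3203/(852*((7*√(-74)))) = 3203/(852*((7*(I*√74)))) = 3203/(852*((7*I*√74))) = 3203*(-I*√74/518)/852 = -3203*I*√74/441336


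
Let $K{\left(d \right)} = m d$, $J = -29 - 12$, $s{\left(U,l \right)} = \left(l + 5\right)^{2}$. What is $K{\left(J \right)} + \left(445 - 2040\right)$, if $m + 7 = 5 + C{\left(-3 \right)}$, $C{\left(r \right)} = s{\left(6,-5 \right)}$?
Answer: $-1513$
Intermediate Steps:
$s{\left(U,l \right)} = \left(5 + l\right)^{2}$
$C{\left(r \right)} = 0$ ($C{\left(r \right)} = \left(5 - 5\right)^{2} = 0^{2} = 0$)
$J = -41$ ($J = -29 - 12 = -41$)
$m = -2$ ($m = -7 + \left(5 + 0\right) = -7 + 5 = -2$)
$K{\left(d \right)} = - 2 d$
$K{\left(J \right)} + \left(445 - 2040\right) = \left(-2\right) \left(-41\right) + \left(445 - 2040\right) = 82 + \left(445 - 2040\right) = 82 - 1595 = -1513$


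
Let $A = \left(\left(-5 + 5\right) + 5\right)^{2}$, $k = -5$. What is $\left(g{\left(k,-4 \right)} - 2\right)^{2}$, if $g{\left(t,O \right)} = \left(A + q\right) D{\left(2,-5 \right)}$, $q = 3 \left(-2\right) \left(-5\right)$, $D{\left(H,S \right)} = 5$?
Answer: $74529$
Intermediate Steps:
$q = 30$ ($q = \left(-6\right) \left(-5\right) = 30$)
$A = 25$ ($A = \left(0 + 5\right)^{2} = 5^{2} = 25$)
$g{\left(t,O \right)} = 275$ ($g{\left(t,O \right)} = \left(25 + 30\right) 5 = 55 \cdot 5 = 275$)
$\left(g{\left(k,-4 \right)} - 2\right)^{2} = \left(275 - 2\right)^{2} = 273^{2} = 74529$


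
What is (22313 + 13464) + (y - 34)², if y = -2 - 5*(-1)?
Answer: 36738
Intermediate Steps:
y = 3 (y = -2 + 5 = 3)
(22313 + 13464) + (y - 34)² = (22313 + 13464) + (3 - 34)² = 35777 + (-31)² = 35777 + 961 = 36738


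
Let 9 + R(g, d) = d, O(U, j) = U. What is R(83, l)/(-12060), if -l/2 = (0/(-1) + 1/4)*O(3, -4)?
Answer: 7/8040 ≈ 0.00087065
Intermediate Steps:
l = -3/2 (l = -2*(0/(-1) + 1/4)*3 = -2*(0*(-1) + 1*(1/4))*3 = -2*(0 + 1/4)*3 = -3/2 ≈ -1.5000)
R(g, d) = -9 + d
R(83, l)/(-12060) = (-9 - 3/2)/(-12060) = -21/2*(-1/12060) = 7/8040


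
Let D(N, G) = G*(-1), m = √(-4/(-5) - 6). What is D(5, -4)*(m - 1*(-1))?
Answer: 4 + 4*I*√130/5 ≈ 4.0 + 9.1214*I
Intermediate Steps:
m = I*√130/5 (m = √(-4*(-⅕) - 6) = √(⅘ - 6) = √(-26/5) = I*√130/5 ≈ 2.2803*I)
D(N, G) = -G
D(5, -4)*(m - 1*(-1)) = (-1*(-4))*(I*√130/5 - 1*(-1)) = 4*(I*√130/5 + 1) = 4*(1 + I*√130/5) = 4 + 4*I*√130/5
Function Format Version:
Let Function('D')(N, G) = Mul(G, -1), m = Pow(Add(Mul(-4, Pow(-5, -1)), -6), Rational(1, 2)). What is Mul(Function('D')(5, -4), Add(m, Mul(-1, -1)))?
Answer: Add(4, Mul(Rational(4, 5), I, Pow(130, Rational(1, 2)))) ≈ Add(4.0000, Mul(9.1214, I))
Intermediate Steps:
m = Mul(Rational(1, 5), I, Pow(130, Rational(1, 2))) (m = Pow(Add(Mul(-4, Rational(-1, 5)), -6), Rational(1, 2)) = Pow(Add(Rational(4, 5), -6), Rational(1, 2)) = Pow(Rational(-26, 5), Rational(1, 2)) = Mul(Rational(1, 5), I, Pow(130, Rational(1, 2))) ≈ Mul(2.2803, I))
Function('D')(N, G) = Mul(-1, G)
Mul(Function('D')(5, -4), Add(m, Mul(-1, -1))) = Mul(Mul(-1, -4), Add(Mul(Rational(1, 5), I, Pow(130, Rational(1, 2))), Mul(-1, -1))) = Mul(4, Add(Mul(Rational(1, 5), I, Pow(130, Rational(1, 2))), 1)) = Mul(4, Add(1, Mul(Rational(1, 5), I, Pow(130, Rational(1, 2))))) = Add(4, Mul(Rational(4, 5), I, Pow(130, Rational(1, 2))))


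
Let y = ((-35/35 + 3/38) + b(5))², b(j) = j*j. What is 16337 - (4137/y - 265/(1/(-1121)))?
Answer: -78346157876/279075 ≈ -2.8074e+5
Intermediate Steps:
b(j) = j²
y = 837225/1444 (y = ((-35/35 + 3/38) + 5²)² = ((-35*1/35 + 3*(1/38)) + 25)² = ((-1 + 3/38) + 25)² = (-35/38 + 25)² = (915/38)² = 837225/1444 ≈ 579.80)
16337 - (4137/y - 265/(1/(-1121))) = 16337 - (4137/(837225/1444) - 265/(1/(-1121))) = 16337 - (4137*(1444/837225) - 265/(-1/1121)) = 16337 - (1991276/279075 - 265*(-1121)) = 16337 - (1991276/279075 + 297065) = 16337 - 1*82905406151/279075 = 16337 - 82905406151/279075 = -78346157876/279075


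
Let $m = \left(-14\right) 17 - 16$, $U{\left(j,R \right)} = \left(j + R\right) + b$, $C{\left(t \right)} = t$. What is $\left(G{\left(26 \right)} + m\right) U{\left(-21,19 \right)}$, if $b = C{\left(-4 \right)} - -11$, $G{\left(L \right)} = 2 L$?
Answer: $-1010$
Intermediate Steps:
$b = 7$ ($b = -4 - -11 = -4 + 11 = 7$)
$U{\left(j,R \right)} = 7 + R + j$ ($U{\left(j,R \right)} = \left(j + R\right) + 7 = \left(R + j\right) + 7 = 7 + R + j$)
$m = -254$ ($m = -238 - 16 = -254$)
$\left(G{\left(26 \right)} + m\right) U{\left(-21,19 \right)} = \left(2 \cdot 26 - 254\right) \left(7 + 19 - 21\right) = \left(52 - 254\right) 5 = \left(-202\right) 5 = -1010$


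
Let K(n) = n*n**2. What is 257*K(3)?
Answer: 6939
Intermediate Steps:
K(n) = n**3
257*K(3) = 257*3**3 = 257*27 = 6939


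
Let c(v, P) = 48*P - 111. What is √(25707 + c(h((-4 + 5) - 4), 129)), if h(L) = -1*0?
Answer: 6*√883 ≈ 178.29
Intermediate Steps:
h(L) = 0
c(v, P) = -111 + 48*P
√(25707 + c(h((-4 + 5) - 4), 129)) = √(25707 + (-111 + 48*129)) = √(25707 + (-111 + 6192)) = √(25707 + 6081) = √31788 = 6*√883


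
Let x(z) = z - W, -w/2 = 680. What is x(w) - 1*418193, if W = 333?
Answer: -419886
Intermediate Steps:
w = -1360 (w = -2*680 = -1360)
x(z) = -333 + z (x(z) = z - 1*333 = z - 333 = -333 + z)
x(w) - 1*418193 = (-333 - 1360) - 1*418193 = -1693 - 418193 = -419886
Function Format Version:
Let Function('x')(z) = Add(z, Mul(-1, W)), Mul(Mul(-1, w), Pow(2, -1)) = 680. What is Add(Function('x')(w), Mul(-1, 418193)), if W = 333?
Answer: -419886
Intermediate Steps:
w = -1360 (w = Mul(-2, 680) = -1360)
Function('x')(z) = Add(-333, z) (Function('x')(z) = Add(z, Mul(-1, 333)) = Add(z, -333) = Add(-333, z))
Add(Function('x')(w), Mul(-1, 418193)) = Add(Add(-333, -1360), Mul(-1, 418193)) = Add(-1693, -418193) = -419886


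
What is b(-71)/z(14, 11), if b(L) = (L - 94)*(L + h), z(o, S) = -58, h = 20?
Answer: -8415/58 ≈ -145.09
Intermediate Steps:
b(L) = (-94 + L)*(20 + L) (b(L) = (L - 94)*(L + 20) = (-94 + L)*(20 + L))
b(-71)/z(14, 11) = (-1880 + (-71)² - 74*(-71))/(-58) = (-1880 + 5041 + 5254)*(-1/58) = 8415*(-1/58) = -8415/58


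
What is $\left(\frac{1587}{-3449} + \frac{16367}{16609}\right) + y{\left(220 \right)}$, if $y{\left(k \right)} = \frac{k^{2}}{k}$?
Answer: $\frac{12632668320}{57284441} \approx 220.53$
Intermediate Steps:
$y{\left(k \right)} = k$
$\left(\frac{1587}{-3449} + \frac{16367}{16609}\right) + y{\left(220 \right)} = \left(\frac{1587}{-3449} + \frac{16367}{16609}\right) + 220 = \left(1587 \left(- \frac{1}{3449}\right) + 16367 \cdot \frac{1}{16609}\right) + 220 = \left(- \frac{1587}{3449} + \frac{16367}{16609}\right) + 220 = \frac{30091300}{57284441} + 220 = \frac{12632668320}{57284441}$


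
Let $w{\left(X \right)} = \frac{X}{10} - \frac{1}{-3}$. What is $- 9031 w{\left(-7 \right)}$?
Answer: $\frac{99341}{30} \approx 3311.4$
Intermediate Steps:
$w{\left(X \right)} = \frac{1}{3} + \frac{X}{10}$ ($w{\left(X \right)} = X \frac{1}{10} - - \frac{1}{3} = \frac{X}{10} + \frac{1}{3} = \frac{1}{3} + \frac{X}{10}$)
$- 9031 w{\left(-7 \right)} = - 9031 \left(\frac{1}{3} + \frac{1}{10} \left(-7\right)\right) = - 9031 \left(\frac{1}{3} - \frac{7}{10}\right) = \left(-9031\right) \left(- \frac{11}{30}\right) = \frac{99341}{30}$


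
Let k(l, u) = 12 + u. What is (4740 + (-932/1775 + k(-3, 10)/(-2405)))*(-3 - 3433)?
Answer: -13903558899528/853775 ≈ -1.6285e+7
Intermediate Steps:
(4740 + (-932/1775 + k(-3, 10)/(-2405)))*(-3 - 3433) = (4740 + (-932/1775 + (12 + 10)/(-2405)))*(-3 - 3433) = (4740 + (-932*1/1775 + 22*(-1/2405)))*(-3436) = (4740 + (-932/1775 - 22/2405))*(-3436) = (4740 - 456102/853775)*(-3436) = (4046437398/853775)*(-3436) = -13903558899528/853775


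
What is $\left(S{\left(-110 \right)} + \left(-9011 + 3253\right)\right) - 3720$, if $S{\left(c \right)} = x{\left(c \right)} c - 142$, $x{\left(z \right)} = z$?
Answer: $2480$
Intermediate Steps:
$S{\left(c \right)} = -142 + c^{2}$ ($S{\left(c \right)} = c c - 142 = c^{2} - 142 = -142 + c^{2}$)
$\left(S{\left(-110 \right)} + \left(-9011 + 3253\right)\right) - 3720 = \left(\left(-142 + \left(-110\right)^{2}\right) + \left(-9011 + 3253\right)\right) - 3720 = \left(\left(-142 + 12100\right) - 5758\right) - 3720 = \left(11958 - 5758\right) - 3720 = 6200 - 3720 = 2480$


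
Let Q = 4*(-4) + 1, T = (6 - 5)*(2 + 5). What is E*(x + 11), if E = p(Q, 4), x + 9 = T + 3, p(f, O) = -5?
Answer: -60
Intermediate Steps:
T = 7 (T = 1*7 = 7)
Q = -15 (Q = -16 + 1 = -15)
x = 1 (x = -9 + (7 + 3) = -9 + 10 = 1)
E = -5
E*(x + 11) = -5*(1 + 11) = -5*12 = -60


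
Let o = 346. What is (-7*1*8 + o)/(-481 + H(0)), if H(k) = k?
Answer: -290/481 ≈ -0.60291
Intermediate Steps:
(-7*1*8 + o)/(-481 + H(0)) = (-7*1*8 + 346)/(-481 + 0) = (-7*8 + 346)/(-481) = (-56 + 346)*(-1/481) = 290*(-1/481) = -290/481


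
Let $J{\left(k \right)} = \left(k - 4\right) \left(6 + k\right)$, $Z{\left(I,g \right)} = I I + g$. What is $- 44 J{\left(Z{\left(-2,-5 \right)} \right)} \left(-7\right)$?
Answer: $-7700$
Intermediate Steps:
$Z{\left(I,g \right)} = g + I^{2}$ ($Z{\left(I,g \right)} = I^{2} + g = g + I^{2}$)
$J{\left(k \right)} = \left(-4 + k\right) \left(6 + k\right)$
$- 44 J{\left(Z{\left(-2,-5 \right)} \right)} \left(-7\right) = - 44 \left(-24 + \left(-5 + \left(-2\right)^{2}\right)^{2} + 2 \left(-5 + \left(-2\right)^{2}\right)\right) \left(-7\right) = - 44 \left(-24 + \left(-5 + 4\right)^{2} + 2 \left(-5 + 4\right)\right) \left(-7\right) = - 44 \left(-24 + \left(-1\right)^{2} + 2 \left(-1\right)\right) \left(-7\right) = - 44 \left(-24 + 1 - 2\right) \left(-7\right) = \left(-44\right) \left(-25\right) \left(-7\right) = 1100 \left(-7\right) = -7700$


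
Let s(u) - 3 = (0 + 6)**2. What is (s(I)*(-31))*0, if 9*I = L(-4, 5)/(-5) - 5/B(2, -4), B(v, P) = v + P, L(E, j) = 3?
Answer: 0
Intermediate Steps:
B(v, P) = P + v
I = 19/90 (I = (3/(-5) - 5/(-4 + 2))/9 = (3*(-1/5) - 5/(-2))/9 = (-3/5 - 5*(-1/2))/9 = (-3/5 + 5/2)/9 = (1/9)*(19/10) = 19/90 ≈ 0.21111)
s(u) = 39 (s(u) = 3 + (0 + 6)**2 = 3 + 6**2 = 3 + 36 = 39)
(s(I)*(-31))*0 = (39*(-31))*0 = -1209*0 = 0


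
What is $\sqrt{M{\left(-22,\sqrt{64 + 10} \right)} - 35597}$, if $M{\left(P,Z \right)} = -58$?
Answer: $i \sqrt{35655} \approx 188.83 i$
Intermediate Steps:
$\sqrt{M{\left(-22,\sqrt{64 + 10} \right)} - 35597} = \sqrt{-58 - 35597} = \sqrt{-35655} = i \sqrt{35655}$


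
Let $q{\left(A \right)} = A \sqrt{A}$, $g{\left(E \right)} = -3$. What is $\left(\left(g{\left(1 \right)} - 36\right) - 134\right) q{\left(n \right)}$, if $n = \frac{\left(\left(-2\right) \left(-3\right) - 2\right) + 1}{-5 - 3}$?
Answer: $\frac{865 i \sqrt{10}}{32} \approx 85.48 i$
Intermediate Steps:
$n = - \frac{5}{8}$ ($n = \frac{\left(6 - 2\right) + 1}{-8} = \left(4 + 1\right) \left(- \frac{1}{8}\right) = 5 \left(- \frac{1}{8}\right) = - \frac{5}{8} \approx -0.625$)
$q{\left(A \right)} = A^{\frac{3}{2}}$
$\left(\left(g{\left(1 \right)} - 36\right) - 134\right) q{\left(n \right)} = \left(\left(-3 - 36\right) - 134\right) \left(- \frac{5}{8}\right)^{\frac{3}{2}} = \left(-39 - 134\right) \left(- \frac{5 i \sqrt{10}}{32}\right) = - 173 \left(- \frac{5 i \sqrt{10}}{32}\right) = \frac{865 i \sqrt{10}}{32}$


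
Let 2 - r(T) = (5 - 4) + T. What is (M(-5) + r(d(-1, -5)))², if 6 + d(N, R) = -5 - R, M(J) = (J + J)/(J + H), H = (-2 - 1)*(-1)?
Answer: 144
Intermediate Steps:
H = 3 (H = -3*(-1) = 3)
M(J) = 2*J/(3 + J) (M(J) = (J + J)/(J + 3) = (2*J)/(3 + J) = 2*J/(3 + J))
d(N, R) = -11 - R (d(N, R) = -6 + (-5 - R) = -11 - R)
r(T) = 1 - T (r(T) = 2 - ((5 - 4) + T) = 2 - (1 + T) = 2 + (-1 - T) = 1 - T)
(M(-5) + r(d(-1, -5)))² = (2*(-5)/(3 - 5) + (1 - (-11 - 1*(-5))))² = (2*(-5)/(-2) + (1 - (-11 + 5)))² = (2*(-5)*(-½) + (1 - 1*(-6)))² = (5 + (1 + 6))² = (5 + 7)² = 12² = 144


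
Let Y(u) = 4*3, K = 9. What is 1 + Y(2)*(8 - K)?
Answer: -11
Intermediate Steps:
Y(u) = 12
1 + Y(2)*(8 - K) = 1 + 12*(8 - 1*9) = 1 + 12*(8 - 9) = 1 + 12*(-1) = 1 - 12 = -11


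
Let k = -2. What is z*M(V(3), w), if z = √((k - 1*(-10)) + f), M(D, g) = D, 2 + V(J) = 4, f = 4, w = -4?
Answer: 4*√3 ≈ 6.9282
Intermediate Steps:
V(J) = 2 (V(J) = -2 + 4 = 2)
z = 2*√3 (z = √((-2 - 1*(-10)) + 4) = √((-2 + 10) + 4) = √(8 + 4) = √12 = 2*√3 ≈ 3.4641)
z*M(V(3), w) = (2*√3)*2 = 4*√3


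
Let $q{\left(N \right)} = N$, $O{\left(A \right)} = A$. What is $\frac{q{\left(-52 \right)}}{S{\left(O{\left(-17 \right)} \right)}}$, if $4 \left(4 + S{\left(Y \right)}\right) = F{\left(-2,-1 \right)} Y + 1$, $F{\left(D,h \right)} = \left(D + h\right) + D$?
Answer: $- \frac{104}{35} \approx -2.9714$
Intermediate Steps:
$F{\left(D,h \right)} = h + 2 D$
$S{\left(Y \right)} = - \frac{15}{4} - \frac{5 Y}{4}$ ($S{\left(Y \right)} = -4 + \frac{\left(-1 + 2 \left(-2\right)\right) Y + 1}{4} = -4 + \frac{\left(-1 - 4\right) Y + 1}{4} = -4 + \frac{- 5 Y + 1}{4} = -4 + \frac{1 - 5 Y}{4} = -4 - \left(- \frac{1}{4} + \frac{5 Y}{4}\right) = - \frac{15}{4} - \frac{5 Y}{4}$)
$\frac{q{\left(-52 \right)}}{S{\left(O{\left(-17 \right)} \right)}} = - \frac{52}{- \frac{15}{4} - - \frac{85}{4}} = - \frac{52}{- \frac{15}{4} + \frac{85}{4}} = - \frac{52}{\frac{35}{2}} = \left(-52\right) \frac{2}{35} = - \frac{104}{35}$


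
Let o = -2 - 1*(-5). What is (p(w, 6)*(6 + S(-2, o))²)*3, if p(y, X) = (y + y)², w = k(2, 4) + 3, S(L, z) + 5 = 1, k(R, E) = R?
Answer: 1200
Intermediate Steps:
o = 3 (o = -2 + 5 = 3)
S(L, z) = -4 (S(L, z) = -5 + 1 = -4)
w = 5 (w = 2 + 3 = 5)
p(y, X) = 4*y² (p(y, X) = (2*y)² = 4*y²)
(p(w, 6)*(6 + S(-2, o))²)*3 = ((4*5²)*(6 - 4)²)*3 = ((4*25)*2²)*3 = (100*4)*3 = 400*3 = 1200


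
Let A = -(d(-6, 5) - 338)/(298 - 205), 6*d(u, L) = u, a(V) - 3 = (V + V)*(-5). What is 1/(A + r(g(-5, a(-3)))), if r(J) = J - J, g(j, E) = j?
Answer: 31/113 ≈ 0.27434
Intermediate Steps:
a(V) = 3 - 10*V (a(V) = 3 + (V + V)*(-5) = 3 + (2*V)*(-5) = 3 - 10*V)
d(u, L) = u/6
r(J) = 0
A = 113/31 (A = -((⅙)*(-6) - 338)/(298 - 205) = -(-1 - 338)/93 = -(-339)/93 = -1*(-113/31) = 113/31 ≈ 3.6452)
1/(A + r(g(-5, a(-3)))) = 1/(113/31 + 0) = 1/(113/31) = 31/113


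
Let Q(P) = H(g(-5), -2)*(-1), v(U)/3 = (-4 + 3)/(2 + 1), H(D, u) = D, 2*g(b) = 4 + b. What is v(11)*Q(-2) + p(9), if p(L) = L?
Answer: 17/2 ≈ 8.5000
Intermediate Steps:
g(b) = 2 + b/2 (g(b) = (4 + b)/2 = 2 + b/2)
v(U) = -1 (v(U) = 3*((-4 + 3)/(2 + 1)) = 3*(-1/3) = 3*(-1*⅓) = 3*(-⅓) = -1)
Q(P) = ½ (Q(P) = (2 + (½)*(-5))*(-1) = (2 - 5/2)*(-1) = -½*(-1) = ½)
v(11)*Q(-2) + p(9) = -1*½ + 9 = -½ + 9 = 17/2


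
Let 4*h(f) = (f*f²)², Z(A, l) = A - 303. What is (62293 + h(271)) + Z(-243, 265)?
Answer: 396109944352109/4 ≈ 9.9027e+13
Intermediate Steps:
Z(A, l) = -303 + A
h(f) = f⁶/4 (h(f) = (f*f²)²/4 = (f³)²/4 = f⁶/4)
(62293 + h(271)) + Z(-243, 265) = (62293 + (¼)*271⁶) + (-303 - 243) = (62293 + (¼)*396109944105121) - 546 = (62293 + 396109944105121/4) - 546 = 396109944354293/4 - 546 = 396109944352109/4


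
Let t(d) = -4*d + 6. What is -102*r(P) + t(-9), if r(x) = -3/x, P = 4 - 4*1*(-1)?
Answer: 321/4 ≈ 80.250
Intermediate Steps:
t(d) = 6 - 4*d
P = 8 (P = 4 - 4*(-1) = 4 + 4 = 8)
-102*r(P) + t(-9) = -(-306)/8 + (6 - 4*(-9)) = -(-306)/8 + (6 + 36) = -102*(-3/8) + 42 = 153/4 + 42 = 321/4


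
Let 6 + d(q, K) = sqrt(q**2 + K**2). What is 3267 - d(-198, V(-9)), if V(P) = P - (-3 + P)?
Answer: 3273 - 3*sqrt(4357) ≈ 3075.0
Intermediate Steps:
V(P) = 3 (V(P) = P + (3 - P) = 3)
d(q, K) = -6 + sqrt(K**2 + q**2) (d(q, K) = -6 + sqrt(q**2 + K**2) = -6 + sqrt(K**2 + q**2))
3267 - d(-198, V(-9)) = 3267 - (-6 + sqrt(3**2 + (-198)**2)) = 3267 - (-6 + sqrt(9 + 39204)) = 3267 - (-6 + sqrt(39213)) = 3267 - (-6 + 3*sqrt(4357)) = 3267 + (6 - 3*sqrt(4357)) = 3273 - 3*sqrt(4357)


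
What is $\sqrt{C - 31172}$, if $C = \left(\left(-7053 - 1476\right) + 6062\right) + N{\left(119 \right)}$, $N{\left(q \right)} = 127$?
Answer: $2 i \sqrt{8378} \approx 183.06 i$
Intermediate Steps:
$C = -2340$ ($C = \left(\left(-7053 - 1476\right) + 6062\right) + 127 = \left(-8529 + 6062\right) + 127 = -2467 + 127 = -2340$)
$\sqrt{C - 31172} = \sqrt{-2340 - 31172} = \sqrt{-33512} = 2 i \sqrt{8378}$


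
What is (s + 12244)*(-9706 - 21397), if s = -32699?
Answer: 636211865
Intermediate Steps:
(s + 12244)*(-9706 - 21397) = (-32699 + 12244)*(-9706 - 21397) = -20455*(-31103) = 636211865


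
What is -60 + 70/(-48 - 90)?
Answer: -4175/69 ≈ -60.507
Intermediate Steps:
-60 + 70/(-48 - 90) = -60 + 70/(-138) = -60 + 70*(-1/138) = -60 - 35/69 = -4175/69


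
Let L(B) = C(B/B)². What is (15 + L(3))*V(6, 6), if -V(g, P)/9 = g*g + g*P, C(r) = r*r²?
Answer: -10368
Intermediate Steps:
C(r) = r³
L(B) = 1 (L(B) = ((B/B)³)² = (1³)² = 1² = 1)
V(g, P) = -9*g² - 9*P*g (V(g, P) = -9*(g*g + g*P) = -9*(g² + P*g) = -9*g² - 9*P*g)
(15 + L(3))*V(6, 6) = (15 + 1)*(-9*6*(6 + 6)) = 16*(-9*6*12) = 16*(-648) = -10368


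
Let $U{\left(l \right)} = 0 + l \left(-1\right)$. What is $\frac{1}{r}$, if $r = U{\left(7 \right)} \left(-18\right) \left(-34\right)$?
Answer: $- \frac{1}{4284} \approx -0.00023343$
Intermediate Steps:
$U{\left(l \right)} = - l$ ($U{\left(l \right)} = 0 - l = - l$)
$r = -4284$ ($r = \left(-1\right) 7 \left(-18\right) \left(-34\right) = \left(-7\right) \left(-18\right) \left(-34\right) = 126 \left(-34\right) = -4284$)
$\frac{1}{r} = \frac{1}{-4284} = - \frac{1}{4284}$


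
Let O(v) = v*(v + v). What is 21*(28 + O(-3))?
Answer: 966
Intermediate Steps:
O(v) = 2*v² (O(v) = v*(2*v) = 2*v²)
21*(28 + O(-3)) = 21*(28 + 2*(-3)²) = 21*(28 + 2*9) = 21*(28 + 18) = 21*46 = 966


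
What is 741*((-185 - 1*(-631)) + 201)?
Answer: 479427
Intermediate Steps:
741*((-185 - 1*(-631)) + 201) = 741*((-185 + 631) + 201) = 741*(446 + 201) = 741*647 = 479427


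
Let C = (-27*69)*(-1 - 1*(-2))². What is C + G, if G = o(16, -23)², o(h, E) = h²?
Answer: 63673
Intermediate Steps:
C = -1863 (C = -1863*(-1 + 2)² = -1863*1² = -1863*1 = -1863)
G = 65536 (G = (16²)² = 256² = 65536)
C + G = -1863 + 65536 = 63673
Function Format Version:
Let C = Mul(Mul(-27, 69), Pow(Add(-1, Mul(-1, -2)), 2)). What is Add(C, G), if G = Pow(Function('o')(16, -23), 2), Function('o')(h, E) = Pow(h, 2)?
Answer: 63673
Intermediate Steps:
C = -1863 (C = Mul(-1863, Pow(Add(-1, 2), 2)) = Mul(-1863, Pow(1, 2)) = Mul(-1863, 1) = -1863)
G = 65536 (G = Pow(Pow(16, 2), 2) = Pow(256, 2) = 65536)
Add(C, G) = Add(-1863, 65536) = 63673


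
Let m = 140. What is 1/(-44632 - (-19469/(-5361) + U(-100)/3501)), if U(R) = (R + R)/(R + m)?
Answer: -6256287/279253312772 ≈ -2.2404e-5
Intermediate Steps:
U(R) = 2*R/(140 + R) (U(R) = (R + R)/(R + 140) = (2*R)/(140 + R) = 2*R/(140 + R))
1/(-44632 - (-19469/(-5361) + U(-100)/3501)) = 1/(-44632 - (-19469/(-5361) + (2*(-100)/(140 - 100))/3501)) = 1/(-44632 - (-19469*(-1/5361) + (2*(-100)/40)*(1/3501))) = 1/(-44632 - (19469/5361 + (2*(-100)*(1/40))*(1/3501))) = 1/(-44632 - (19469/5361 - 5*1/3501)) = 1/(-44632 - (19469/5361 - 5/3501)) = 1/(-44632 - 1*22711388/6256287) = 1/(-44632 - 22711388/6256287) = 1/(-279253312772/6256287) = -6256287/279253312772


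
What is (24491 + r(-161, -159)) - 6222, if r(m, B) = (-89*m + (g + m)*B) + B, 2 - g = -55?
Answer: 48975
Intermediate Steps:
g = 57 (g = 2 - 1*(-55) = 2 + 55 = 57)
r(m, B) = B - 89*m + B*(57 + m) (r(m, B) = (-89*m + (57 + m)*B) + B = (-89*m + B*(57 + m)) + B = B - 89*m + B*(57 + m))
(24491 + r(-161, -159)) - 6222 = (24491 + (-89*(-161) + 58*(-159) - 159*(-161))) - 6222 = (24491 + (14329 - 9222 + 25599)) - 6222 = (24491 + 30706) - 6222 = 55197 - 6222 = 48975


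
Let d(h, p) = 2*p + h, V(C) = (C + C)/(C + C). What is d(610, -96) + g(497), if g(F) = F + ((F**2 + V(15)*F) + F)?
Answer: 248918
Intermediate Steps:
V(C) = 1 (V(C) = (2*C)/((2*C)) = (2*C)*(1/(2*C)) = 1)
g(F) = F**2 + 3*F (g(F) = F + ((F**2 + 1*F) + F) = F + ((F**2 + F) + F) = F + ((F + F**2) + F) = F + (F**2 + 2*F) = F**2 + 3*F)
d(h, p) = h + 2*p
d(610, -96) + g(497) = (610 + 2*(-96)) + 497*(3 + 497) = (610 - 192) + 497*500 = 418 + 248500 = 248918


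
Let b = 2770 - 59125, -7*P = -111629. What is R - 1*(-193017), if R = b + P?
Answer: 152609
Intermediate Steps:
P = 15947 (P = -1/7*(-111629) = 15947)
b = -56355
R = -40408 (R = -56355 + 15947 = -40408)
R - 1*(-193017) = -40408 - 1*(-193017) = -40408 + 193017 = 152609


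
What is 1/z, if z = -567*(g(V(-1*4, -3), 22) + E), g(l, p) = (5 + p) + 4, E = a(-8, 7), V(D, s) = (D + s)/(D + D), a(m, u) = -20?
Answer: -1/6237 ≈ -0.00016033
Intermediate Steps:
V(D, s) = (D + s)/(2*D) (V(D, s) = (D + s)/((2*D)) = (D + s)*(1/(2*D)) = (D + s)/(2*D))
E = -20
g(l, p) = 9 + p
z = -6237 (z = -567*((9 + 22) - 20) = -567*(31 - 20) = -567*11 = -6237)
1/z = 1/(-6237) = -1/6237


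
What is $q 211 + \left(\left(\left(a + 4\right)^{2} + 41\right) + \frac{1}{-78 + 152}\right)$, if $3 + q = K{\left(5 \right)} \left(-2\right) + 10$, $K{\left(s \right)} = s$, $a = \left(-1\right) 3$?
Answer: $- \frac{43733}{74} \approx -590.99$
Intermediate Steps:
$a = -3$
$q = -3$ ($q = -3 + \left(5 \left(-2\right) + 10\right) = -3 + \left(-10 + 10\right) = -3 + 0 = -3$)
$q 211 + \left(\left(\left(a + 4\right)^{2} + 41\right) + \frac{1}{-78 + 152}\right) = \left(-3\right) 211 + \left(\left(\left(-3 + 4\right)^{2} + 41\right) + \frac{1}{-78 + 152}\right) = -633 + \left(\left(1^{2} + 41\right) + \frac{1}{74}\right) = -633 + \left(\left(1 + 41\right) + \frac{1}{74}\right) = -633 + \left(42 + \frac{1}{74}\right) = -633 + \frac{3109}{74} = - \frac{43733}{74}$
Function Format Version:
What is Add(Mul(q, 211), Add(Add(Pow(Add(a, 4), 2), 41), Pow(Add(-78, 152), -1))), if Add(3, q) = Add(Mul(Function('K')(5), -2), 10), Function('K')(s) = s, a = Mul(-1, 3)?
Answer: Rational(-43733, 74) ≈ -590.99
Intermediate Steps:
a = -3
q = -3 (q = Add(-3, Add(Mul(5, -2), 10)) = Add(-3, Add(-10, 10)) = Add(-3, 0) = -3)
Add(Mul(q, 211), Add(Add(Pow(Add(a, 4), 2), 41), Pow(Add(-78, 152), -1))) = Add(Mul(-3, 211), Add(Add(Pow(Add(-3, 4), 2), 41), Pow(Add(-78, 152), -1))) = Add(-633, Add(Add(Pow(1, 2), 41), Pow(74, -1))) = Add(-633, Add(Add(1, 41), Rational(1, 74))) = Add(-633, Add(42, Rational(1, 74))) = Add(-633, Rational(3109, 74)) = Rational(-43733, 74)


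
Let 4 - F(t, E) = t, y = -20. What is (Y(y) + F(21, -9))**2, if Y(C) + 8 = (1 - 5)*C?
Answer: 3025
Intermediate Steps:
Y(C) = -8 - 4*C (Y(C) = -8 + (1 - 5)*C = -8 - 4*C)
F(t, E) = 4 - t
(Y(y) + F(21, -9))**2 = ((-8 - 4*(-20)) + (4 - 1*21))**2 = ((-8 + 80) + (4 - 21))**2 = (72 - 17)**2 = 55**2 = 3025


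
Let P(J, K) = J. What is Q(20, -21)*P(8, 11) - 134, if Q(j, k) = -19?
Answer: -286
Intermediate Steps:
Q(20, -21)*P(8, 11) - 134 = -19*8 - 134 = -152 - 134 = -286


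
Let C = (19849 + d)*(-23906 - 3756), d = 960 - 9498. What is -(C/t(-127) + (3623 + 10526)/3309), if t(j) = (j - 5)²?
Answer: 172514923727/9609336 ≈ 17953.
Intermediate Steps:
d = -8538
C = -312884882 (C = (19849 - 8538)*(-23906 - 3756) = 11311*(-27662) = -312884882)
t(j) = (-5 + j)²
-(C/t(-127) + (3623 + 10526)/3309) = -(-312884882/(-5 - 127)² + (3623 + 10526)/3309) = -(-312884882/((-132)²) + 14149*(1/3309)) = -(-312884882/17424 + 14149/3309) = -(-312884882*1/17424 + 14149/3309) = -(-156442441/8712 + 14149/3309) = -1*(-172514923727/9609336) = 172514923727/9609336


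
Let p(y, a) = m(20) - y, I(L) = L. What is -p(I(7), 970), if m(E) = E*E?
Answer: -393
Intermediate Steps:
m(E) = E²
p(y, a) = 400 - y (p(y, a) = 20² - y = 400 - y)
-p(I(7), 970) = -(400 - 1*7) = -(400 - 7) = -1*393 = -393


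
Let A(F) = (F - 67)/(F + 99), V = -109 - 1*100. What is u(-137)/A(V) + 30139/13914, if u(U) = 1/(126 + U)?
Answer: 340801/160011 ≈ 2.1299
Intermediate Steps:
V = -209 (V = -109 - 100 = -209)
A(F) = (-67 + F)/(99 + F)
u(-137)/A(V) + 30139/13914 = 1/((126 - 137)*(((-67 - 209)/(99 - 209)))) + 30139/13914 = 1/((-11)*((-276/(-110)))) + 30139*(1/13914) = -1/(11*((-1/110*(-276)))) + 30139/13914 = -1/(11*138/55) + 30139/13914 = -1/11*55/138 + 30139/13914 = -5/138 + 30139/13914 = 340801/160011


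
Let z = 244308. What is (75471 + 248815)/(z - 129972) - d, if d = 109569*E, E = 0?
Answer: 162143/57168 ≈ 2.8363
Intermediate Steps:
d = 0 (d = 109569*0 = 0)
(75471 + 248815)/(z - 129972) - d = (75471 + 248815)/(244308 - 129972) - 1*0 = 324286/114336 + 0 = 324286*(1/114336) + 0 = 162143/57168 + 0 = 162143/57168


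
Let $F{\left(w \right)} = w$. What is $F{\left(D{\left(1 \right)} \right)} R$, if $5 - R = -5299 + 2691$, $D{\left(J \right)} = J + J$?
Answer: $5226$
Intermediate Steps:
$D{\left(J \right)} = 2 J$
$R = 2613$ ($R = 5 - \left(-5299 + 2691\right) = 5 - -2608 = 5 + 2608 = 2613$)
$F{\left(D{\left(1 \right)} \right)} R = 2 \cdot 1 \cdot 2613 = 2 \cdot 2613 = 5226$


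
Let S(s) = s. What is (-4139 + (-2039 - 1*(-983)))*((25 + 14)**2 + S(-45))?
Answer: -7667820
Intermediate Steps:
(-4139 + (-2039 - 1*(-983)))*((25 + 14)**2 + S(-45)) = (-4139 + (-2039 - 1*(-983)))*((25 + 14)**2 - 45) = (-4139 + (-2039 + 983))*(39**2 - 45) = (-4139 - 1056)*(1521 - 45) = -5195*1476 = -7667820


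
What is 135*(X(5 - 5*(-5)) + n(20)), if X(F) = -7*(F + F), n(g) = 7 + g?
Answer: -53055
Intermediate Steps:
X(F) = -14*F
135*(X(5 - 5*(-5)) + n(20)) = 135*(-14*(5 - 5*(-5)) + (7 + 20)) = 135*(-14*(5 + 25) + 27) = 135*(-14*30 + 27) = 135*(-420 + 27) = 135*(-393) = -53055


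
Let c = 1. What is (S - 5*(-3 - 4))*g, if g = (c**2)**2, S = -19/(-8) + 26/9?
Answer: 2899/72 ≈ 40.264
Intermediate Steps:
S = 379/72 (S = -19*(-1/8) + 26*(1/9) = 19/8 + 26/9 = 379/72 ≈ 5.2639)
g = 1 (g = (1**2)**2 = 1**2 = 1)
(S - 5*(-3 - 4))*g = (379/72 - 5*(-3 - 4))*1 = (379/72 - 5*(-7))*1 = (379/72 + 35)*1 = (2899/72)*1 = 2899/72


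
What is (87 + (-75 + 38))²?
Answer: 2500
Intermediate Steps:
(87 + (-75 + 38))² = (87 - 37)² = 50² = 2500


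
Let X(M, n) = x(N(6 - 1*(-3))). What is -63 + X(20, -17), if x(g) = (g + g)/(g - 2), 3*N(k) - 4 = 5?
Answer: -57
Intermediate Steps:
N(k) = 3 (N(k) = 4/3 + (1/3)*5 = 4/3 + 5/3 = 3)
x(g) = 2*g/(-2 + g) (x(g) = (2*g)/(-2 + g) = 2*g/(-2 + g))
X(M, n) = 6 (X(M, n) = 2*3/(-2 + 3) = 2*3/1 = 2*3*1 = 6)
-63 + X(20, -17) = -63 + 6 = -57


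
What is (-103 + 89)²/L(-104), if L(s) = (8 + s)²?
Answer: 49/2304 ≈ 0.021267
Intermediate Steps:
(-103 + 89)²/L(-104) = (-103 + 89)²/((8 - 104)²) = (-14)²/((-96)²) = 196/9216 = 196*(1/9216) = 49/2304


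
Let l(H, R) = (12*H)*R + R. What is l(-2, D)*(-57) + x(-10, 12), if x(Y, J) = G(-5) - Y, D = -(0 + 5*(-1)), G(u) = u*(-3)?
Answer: 6580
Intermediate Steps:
G(u) = -3*u
D = 5 (D = -(0 - 5) = -1*(-5) = 5)
x(Y, J) = 15 - Y (x(Y, J) = -3*(-5) - Y = 15 - Y)
l(H, R) = R + 12*H*R (l(H, R) = 12*H*R + R = R + 12*H*R)
l(-2, D)*(-57) + x(-10, 12) = (5*(1 + 12*(-2)))*(-57) + (15 - 1*(-10)) = (5*(1 - 24))*(-57) + (15 + 10) = (5*(-23))*(-57) + 25 = -115*(-57) + 25 = 6555 + 25 = 6580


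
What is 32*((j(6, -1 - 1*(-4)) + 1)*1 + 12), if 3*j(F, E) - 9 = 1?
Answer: 1568/3 ≈ 522.67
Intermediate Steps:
j(F, E) = 10/3 (j(F, E) = 3 + (⅓)*1 = 3 + ⅓ = 10/3)
32*((j(6, -1 - 1*(-4)) + 1)*1 + 12) = 32*((10/3 + 1)*1 + 12) = 32*((13/3)*1 + 12) = 32*(13/3 + 12) = 32*(49/3) = 1568/3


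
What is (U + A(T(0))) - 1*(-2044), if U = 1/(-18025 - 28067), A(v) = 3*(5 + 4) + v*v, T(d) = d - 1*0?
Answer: 95456531/46092 ≈ 2071.0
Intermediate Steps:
T(d) = d (T(d) = d + 0 = d)
A(v) = 27 + v**2 (A(v) = 3*9 + v**2 = 27 + v**2)
U = -1/46092 (U = 1/(-46092) = -1/46092 ≈ -2.1696e-5)
(U + A(T(0))) - 1*(-2044) = (-1/46092 + (27 + 0**2)) - 1*(-2044) = (-1/46092 + (27 + 0)) + 2044 = (-1/46092 + 27) + 2044 = 1244483/46092 + 2044 = 95456531/46092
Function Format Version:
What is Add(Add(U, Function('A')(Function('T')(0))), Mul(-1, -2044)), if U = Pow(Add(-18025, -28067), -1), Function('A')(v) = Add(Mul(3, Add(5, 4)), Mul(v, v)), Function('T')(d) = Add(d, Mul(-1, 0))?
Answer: Rational(95456531, 46092) ≈ 2071.0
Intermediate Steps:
Function('T')(d) = d (Function('T')(d) = Add(d, 0) = d)
Function('A')(v) = Add(27, Pow(v, 2)) (Function('A')(v) = Add(Mul(3, 9), Pow(v, 2)) = Add(27, Pow(v, 2)))
U = Rational(-1, 46092) (U = Pow(-46092, -1) = Rational(-1, 46092) ≈ -2.1696e-5)
Add(Add(U, Function('A')(Function('T')(0))), Mul(-1, -2044)) = Add(Add(Rational(-1, 46092), Add(27, Pow(0, 2))), Mul(-1, -2044)) = Add(Add(Rational(-1, 46092), Add(27, 0)), 2044) = Add(Add(Rational(-1, 46092), 27), 2044) = Add(Rational(1244483, 46092), 2044) = Rational(95456531, 46092)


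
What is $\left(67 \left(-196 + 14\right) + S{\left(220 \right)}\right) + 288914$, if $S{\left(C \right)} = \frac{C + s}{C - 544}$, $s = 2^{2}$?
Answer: $\frac{22414264}{81} \approx 2.7672 \cdot 10^{5}$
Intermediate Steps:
$s = 4$
$S{\left(C \right)} = \frac{4 + C}{-544 + C}$ ($S{\left(C \right)} = \frac{C + 4}{C - 544} = \frac{4 + C}{-544 + C}$)
$\left(67 \left(-196 + 14\right) + S{\left(220 \right)}\right) + 288914 = \left(67 \left(-196 + 14\right) + \frac{4 + 220}{-544 + 220}\right) + 288914 = \left(67 \left(-182\right) + \frac{1}{-324} \cdot 224\right) + 288914 = \left(-12194 - \frac{56}{81}\right) + 288914 = - \frac{987770}{81} + 288914 = \frac{22414264}{81}$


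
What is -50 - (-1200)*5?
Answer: 5950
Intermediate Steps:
-50 - (-1200)*5 = -50 - 120*(-50) = -50 + 6000 = 5950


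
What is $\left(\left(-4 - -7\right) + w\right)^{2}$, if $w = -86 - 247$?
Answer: $108900$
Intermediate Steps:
$w = -333$
$\left(\left(-4 - -7\right) + w\right)^{2} = \left(\left(-4 - -7\right) - 333\right)^{2} = \left(\left(-4 + 7\right) - 333\right)^{2} = \left(3 - 333\right)^{2} = \left(-330\right)^{2} = 108900$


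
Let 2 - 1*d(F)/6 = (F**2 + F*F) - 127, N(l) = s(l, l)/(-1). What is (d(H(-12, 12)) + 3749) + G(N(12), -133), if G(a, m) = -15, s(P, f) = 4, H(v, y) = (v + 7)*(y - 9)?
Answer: 1808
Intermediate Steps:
H(v, y) = (-9 + y)*(7 + v) (H(v, y) = (7 + v)*(-9 + y) = (-9 + y)*(7 + v))
N(l) = -4 (N(l) = 4/(-1) = 4*(-1) = -4)
d(F) = 774 - 12*F**2 (d(F) = 12 - 6*((F**2 + F*F) - 127) = 12 - 6*((F**2 + F**2) - 127) = 12 - 6*(2*F**2 - 127) = 12 - 6*(-127 + 2*F**2) = 12 + (762 - 12*F**2) = 774 - 12*F**2)
(d(H(-12, 12)) + 3749) + G(N(12), -133) = ((774 - 12*(-63 - 9*(-12) + 7*12 - 12*12)**2) + 3749) - 15 = ((774 - 12*(-63 + 108 + 84 - 144)**2) + 3749) - 15 = ((774 - 12*(-15)**2) + 3749) - 15 = ((774 - 12*225) + 3749) - 15 = ((774 - 2700) + 3749) - 15 = (-1926 + 3749) - 15 = 1823 - 15 = 1808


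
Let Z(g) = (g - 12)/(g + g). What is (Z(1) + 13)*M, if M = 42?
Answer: 315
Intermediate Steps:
Z(g) = (-12 + g)/(2*g) (Z(g) = (-12 + g)/((2*g)) = (-12 + g)*(1/(2*g)) = (-12 + g)/(2*g))
(Z(1) + 13)*M = ((½)*(-12 + 1)/1 + 13)*42 = ((½)*1*(-11) + 13)*42 = (-11/2 + 13)*42 = (15/2)*42 = 315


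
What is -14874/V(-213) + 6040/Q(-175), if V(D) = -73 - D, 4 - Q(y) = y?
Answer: -908423/12530 ≈ -72.500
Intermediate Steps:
Q(y) = 4 - y
-14874/V(-213) + 6040/Q(-175) = -14874/(-73 - 1*(-213)) + 6040/(4 - 1*(-175)) = -14874/(-73 + 213) + 6040/(4 + 175) = -14874/140 + 6040/179 = -14874*1/140 + 6040*(1/179) = -7437/70 + 6040/179 = -908423/12530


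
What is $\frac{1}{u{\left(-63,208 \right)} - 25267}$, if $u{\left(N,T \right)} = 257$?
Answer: $- \frac{1}{25010} \approx -3.9984 \cdot 10^{-5}$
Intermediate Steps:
$\frac{1}{u{\left(-63,208 \right)} - 25267} = \frac{1}{257 - 25267} = \frac{1}{-25010} = - \frac{1}{25010}$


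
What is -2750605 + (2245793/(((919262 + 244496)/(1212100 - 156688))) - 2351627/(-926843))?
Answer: -385009997888419758/539310477997 ≈ -7.1389e+5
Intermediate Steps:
-2750605 + (2245793/(((919262 + 244496)/(1212100 - 156688))) - 2351627/(-926843)) = -2750605 + (2245793/((1163758/1055412)) - 2351627*(-1/926843)) = -2750605 + (2245793/((1163758*(1/1055412))) + 2351627/926843) = -2750605 + (2245793/(581879/527706) + 2351627/926843) = -2750605 + (2245793*(527706/581879) + 2351627/926843) = -2750605 + (1185118440858/581879 + 2351627/926843) = -2750605 + 1098420099442518427/539310477997 = -385009997888419758/539310477997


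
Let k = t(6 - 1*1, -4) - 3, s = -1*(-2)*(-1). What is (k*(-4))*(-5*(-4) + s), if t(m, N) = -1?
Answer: 288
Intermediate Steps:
s = -2 (s = 2*(-1) = -2)
k = -4 (k = -1 - 3 = -4)
(k*(-4))*(-5*(-4) + s) = (-4*(-4))*(-5*(-4) - 2) = 16*(20 - 2) = 16*18 = 288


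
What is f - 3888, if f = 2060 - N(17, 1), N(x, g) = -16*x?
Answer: -1556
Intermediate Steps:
f = 2332 (f = 2060 - (-16)*17 = 2060 - 1*(-272) = 2060 + 272 = 2332)
f - 3888 = 2332 - 3888 = -1556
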